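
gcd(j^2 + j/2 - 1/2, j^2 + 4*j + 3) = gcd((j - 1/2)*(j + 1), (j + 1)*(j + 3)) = j + 1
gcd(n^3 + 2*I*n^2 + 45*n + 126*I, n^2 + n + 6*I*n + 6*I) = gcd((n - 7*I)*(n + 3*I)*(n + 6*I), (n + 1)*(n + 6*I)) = n + 6*I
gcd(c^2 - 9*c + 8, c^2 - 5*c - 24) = c - 8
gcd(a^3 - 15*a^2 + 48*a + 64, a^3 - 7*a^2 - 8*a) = a^2 - 7*a - 8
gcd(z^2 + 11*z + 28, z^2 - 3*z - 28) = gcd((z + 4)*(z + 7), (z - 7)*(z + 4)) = z + 4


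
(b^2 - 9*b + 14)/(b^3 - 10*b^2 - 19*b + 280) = (b - 2)/(b^2 - 3*b - 40)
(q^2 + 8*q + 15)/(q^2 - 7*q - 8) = (q^2 + 8*q + 15)/(q^2 - 7*q - 8)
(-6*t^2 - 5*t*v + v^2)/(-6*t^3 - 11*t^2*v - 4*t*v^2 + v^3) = 1/(t + v)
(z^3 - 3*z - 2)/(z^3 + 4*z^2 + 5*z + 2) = (z - 2)/(z + 2)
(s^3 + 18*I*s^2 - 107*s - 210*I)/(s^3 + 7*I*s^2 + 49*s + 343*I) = (s^2 + 11*I*s - 30)/(s^2 + 49)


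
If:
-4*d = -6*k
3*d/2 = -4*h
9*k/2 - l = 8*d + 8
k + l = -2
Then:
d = -18/13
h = 27/52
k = -12/13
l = -14/13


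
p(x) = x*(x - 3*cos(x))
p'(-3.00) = -1.76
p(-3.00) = 0.09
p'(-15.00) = 1.54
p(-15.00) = 190.81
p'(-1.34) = 0.55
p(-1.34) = 2.72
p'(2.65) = 11.70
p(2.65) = 14.03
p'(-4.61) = -22.67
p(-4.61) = 19.84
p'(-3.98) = -14.83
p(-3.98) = 7.86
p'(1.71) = 8.92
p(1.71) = 3.64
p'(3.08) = 9.72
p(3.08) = 18.71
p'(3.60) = 5.11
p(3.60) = 22.64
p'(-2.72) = 0.64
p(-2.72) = -0.05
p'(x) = x*(3*sin(x) + 1) + x - 3*cos(x) = 3*x*sin(x) + 2*x - 3*cos(x)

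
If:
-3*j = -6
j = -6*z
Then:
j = 2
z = -1/3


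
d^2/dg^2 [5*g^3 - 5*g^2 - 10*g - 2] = 30*g - 10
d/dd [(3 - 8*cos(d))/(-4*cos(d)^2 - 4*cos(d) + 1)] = 4*(8*cos(d)^2 - 6*cos(d) - 1)*sin(d)/(-4*sin(d)^2 + 4*cos(d) + 3)^2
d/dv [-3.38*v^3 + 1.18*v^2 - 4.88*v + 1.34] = -10.14*v^2 + 2.36*v - 4.88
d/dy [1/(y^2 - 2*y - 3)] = 2*(1 - y)/(-y^2 + 2*y + 3)^2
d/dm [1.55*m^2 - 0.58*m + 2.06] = 3.1*m - 0.58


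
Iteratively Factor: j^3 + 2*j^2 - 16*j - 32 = (j + 2)*(j^2 - 16) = (j + 2)*(j + 4)*(j - 4)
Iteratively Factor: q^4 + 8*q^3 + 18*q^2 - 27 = (q + 3)*(q^3 + 5*q^2 + 3*q - 9) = (q - 1)*(q + 3)*(q^2 + 6*q + 9) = (q - 1)*(q + 3)^2*(q + 3)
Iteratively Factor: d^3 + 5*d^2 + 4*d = (d + 4)*(d^2 + d) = d*(d + 4)*(d + 1)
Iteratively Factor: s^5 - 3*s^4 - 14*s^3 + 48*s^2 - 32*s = (s - 4)*(s^4 + s^3 - 10*s^2 + 8*s) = (s - 4)*(s + 4)*(s^3 - 3*s^2 + 2*s) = (s - 4)*(s - 1)*(s + 4)*(s^2 - 2*s) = s*(s - 4)*(s - 1)*(s + 4)*(s - 2)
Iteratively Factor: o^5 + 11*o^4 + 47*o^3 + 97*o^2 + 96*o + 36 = (o + 3)*(o^4 + 8*o^3 + 23*o^2 + 28*o + 12) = (o + 3)^2*(o^3 + 5*o^2 + 8*o + 4) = (o + 2)*(o + 3)^2*(o^2 + 3*o + 2) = (o + 1)*(o + 2)*(o + 3)^2*(o + 2)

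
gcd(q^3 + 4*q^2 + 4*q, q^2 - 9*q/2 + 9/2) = 1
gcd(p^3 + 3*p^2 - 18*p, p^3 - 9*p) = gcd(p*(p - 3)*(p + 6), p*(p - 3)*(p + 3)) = p^2 - 3*p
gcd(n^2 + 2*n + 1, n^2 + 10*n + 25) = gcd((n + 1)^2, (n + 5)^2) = 1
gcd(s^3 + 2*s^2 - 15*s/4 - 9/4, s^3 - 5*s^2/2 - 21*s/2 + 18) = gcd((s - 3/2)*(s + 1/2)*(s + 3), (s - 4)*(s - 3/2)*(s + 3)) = s^2 + 3*s/2 - 9/2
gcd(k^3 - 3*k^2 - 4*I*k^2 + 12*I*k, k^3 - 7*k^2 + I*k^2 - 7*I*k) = k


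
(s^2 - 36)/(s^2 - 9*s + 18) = (s + 6)/(s - 3)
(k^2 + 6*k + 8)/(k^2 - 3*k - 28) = (k + 2)/(k - 7)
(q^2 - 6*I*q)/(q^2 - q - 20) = q*(-q + 6*I)/(-q^2 + q + 20)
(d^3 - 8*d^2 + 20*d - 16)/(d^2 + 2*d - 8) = (d^2 - 6*d + 8)/(d + 4)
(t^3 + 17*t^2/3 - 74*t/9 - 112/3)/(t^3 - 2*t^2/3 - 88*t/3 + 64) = (t + 7/3)/(t - 4)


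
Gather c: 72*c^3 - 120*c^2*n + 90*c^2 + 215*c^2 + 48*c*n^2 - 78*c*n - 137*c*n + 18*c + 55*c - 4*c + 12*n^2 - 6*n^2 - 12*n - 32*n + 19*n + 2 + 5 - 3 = 72*c^3 + c^2*(305 - 120*n) + c*(48*n^2 - 215*n + 69) + 6*n^2 - 25*n + 4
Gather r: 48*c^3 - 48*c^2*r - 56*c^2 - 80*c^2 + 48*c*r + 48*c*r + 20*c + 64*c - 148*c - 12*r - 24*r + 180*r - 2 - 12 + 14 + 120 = 48*c^3 - 136*c^2 - 64*c + r*(-48*c^2 + 96*c + 144) + 120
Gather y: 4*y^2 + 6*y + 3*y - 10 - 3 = 4*y^2 + 9*y - 13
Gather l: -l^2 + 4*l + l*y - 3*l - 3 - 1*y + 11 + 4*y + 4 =-l^2 + l*(y + 1) + 3*y + 12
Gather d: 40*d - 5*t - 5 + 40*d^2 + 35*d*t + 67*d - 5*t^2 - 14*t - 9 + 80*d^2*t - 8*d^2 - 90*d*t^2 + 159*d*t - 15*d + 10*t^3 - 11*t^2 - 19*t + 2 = d^2*(80*t + 32) + d*(-90*t^2 + 194*t + 92) + 10*t^3 - 16*t^2 - 38*t - 12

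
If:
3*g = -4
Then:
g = -4/3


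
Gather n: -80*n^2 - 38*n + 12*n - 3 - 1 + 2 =-80*n^2 - 26*n - 2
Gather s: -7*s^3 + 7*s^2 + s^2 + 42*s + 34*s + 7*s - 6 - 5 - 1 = -7*s^3 + 8*s^2 + 83*s - 12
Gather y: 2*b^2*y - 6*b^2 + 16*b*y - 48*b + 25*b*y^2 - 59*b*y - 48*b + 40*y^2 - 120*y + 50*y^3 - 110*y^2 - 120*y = -6*b^2 - 96*b + 50*y^3 + y^2*(25*b - 70) + y*(2*b^2 - 43*b - 240)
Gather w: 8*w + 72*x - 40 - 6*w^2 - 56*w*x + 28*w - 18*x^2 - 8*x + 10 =-6*w^2 + w*(36 - 56*x) - 18*x^2 + 64*x - 30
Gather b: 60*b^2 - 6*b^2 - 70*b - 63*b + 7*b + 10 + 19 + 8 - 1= 54*b^2 - 126*b + 36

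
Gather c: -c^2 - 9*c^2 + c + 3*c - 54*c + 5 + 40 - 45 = -10*c^2 - 50*c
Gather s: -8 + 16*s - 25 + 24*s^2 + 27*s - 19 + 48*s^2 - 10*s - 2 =72*s^2 + 33*s - 54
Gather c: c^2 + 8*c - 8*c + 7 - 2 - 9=c^2 - 4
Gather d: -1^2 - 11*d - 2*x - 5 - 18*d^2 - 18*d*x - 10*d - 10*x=-18*d^2 + d*(-18*x - 21) - 12*x - 6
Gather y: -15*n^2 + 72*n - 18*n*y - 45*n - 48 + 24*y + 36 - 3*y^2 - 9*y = -15*n^2 + 27*n - 3*y^2 + y*(15 - 18*n) - 12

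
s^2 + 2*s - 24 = (s - 4)*(s + 6)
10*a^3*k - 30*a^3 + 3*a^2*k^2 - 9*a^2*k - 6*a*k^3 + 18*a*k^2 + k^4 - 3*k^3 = (-5*a + k)*(-2*a + k)*(a + k)*(k - 3)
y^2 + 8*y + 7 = (y + 1)*(y + 7)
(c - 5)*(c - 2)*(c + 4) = c^3 - 3*c^2 - 18*c + 40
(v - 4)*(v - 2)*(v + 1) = v^3 - 5*v^2 + 2*v + 8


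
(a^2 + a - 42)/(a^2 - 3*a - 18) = (a + 7)/(a + 3)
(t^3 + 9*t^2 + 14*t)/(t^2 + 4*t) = (t^2 + 9*t + 14)/(t + 4)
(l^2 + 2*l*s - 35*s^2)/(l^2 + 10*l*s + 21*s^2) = (l - 5*s)/(l + 3*s)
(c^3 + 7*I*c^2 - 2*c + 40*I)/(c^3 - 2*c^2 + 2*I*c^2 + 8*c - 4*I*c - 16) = (c + 5*I)/(c - 2)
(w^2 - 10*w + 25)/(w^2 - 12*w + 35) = (w - 5)/(w - 7)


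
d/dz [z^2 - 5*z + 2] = 2*z - 5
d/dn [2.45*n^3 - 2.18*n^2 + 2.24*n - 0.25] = 7.35*n^2 - 4.36*n + 2.24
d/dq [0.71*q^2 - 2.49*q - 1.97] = 1.42*q - 2.49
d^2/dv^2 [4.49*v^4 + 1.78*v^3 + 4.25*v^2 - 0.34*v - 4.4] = 53.88*v^2 + 10.68*v + 8.5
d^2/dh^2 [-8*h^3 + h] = -48*h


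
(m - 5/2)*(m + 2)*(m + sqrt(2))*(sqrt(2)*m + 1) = sqrt(2)*m^4 - sqrt(2)*m^3/2 + 3*m^3 - 4*sqrt(2)*m^2 - 3*m^2/2 - 15*m - sqrt(2)*m/2 - 5*sqrt(2)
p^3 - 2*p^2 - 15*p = p*(p - 5)*(p + 3)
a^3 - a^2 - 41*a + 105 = (a - 5)*(a - 3)*(a + 7)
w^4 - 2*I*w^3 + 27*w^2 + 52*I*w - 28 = (w - 7*I)*(w + I)*(w + 2*I)^2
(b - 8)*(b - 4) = b^2 - 12*b + 32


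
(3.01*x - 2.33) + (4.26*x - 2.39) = 7.27*x - 4.72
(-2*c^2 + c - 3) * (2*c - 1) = -4*c^3 + 4*c^2 - 7*c + 3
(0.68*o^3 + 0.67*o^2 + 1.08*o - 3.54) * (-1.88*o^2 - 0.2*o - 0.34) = -1.2784*o^5 - 1.3956*o^4 - 2.3956*o^3 + 6.2114*o^2 + 0.3408*o + 1.2036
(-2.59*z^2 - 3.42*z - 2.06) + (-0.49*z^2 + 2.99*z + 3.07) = -3.08*z^2 - 0.43*z + 1.01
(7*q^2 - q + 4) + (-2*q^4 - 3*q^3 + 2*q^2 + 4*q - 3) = -2*q^4 - 3*q^3 + 9*q^2 + 3*q + 1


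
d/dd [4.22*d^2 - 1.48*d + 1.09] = 8.44*d - 1.48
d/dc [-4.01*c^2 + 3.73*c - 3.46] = 3.73 - 8.02*c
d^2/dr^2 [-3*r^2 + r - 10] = -6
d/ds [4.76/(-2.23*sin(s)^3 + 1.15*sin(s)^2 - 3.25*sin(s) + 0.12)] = (31.8444*sin(s)^2 - 10.948*sin(s) + 15.47)*cos(s)/(2.23*sin(s)^3 - 1.15*sin(s)^2 + 3.25*sin(s) - 0.12)^2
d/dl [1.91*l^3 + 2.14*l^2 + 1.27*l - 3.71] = 5.73*l^2 + 4.28*l + 1.27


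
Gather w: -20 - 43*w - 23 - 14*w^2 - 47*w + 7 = -14*w^2 - 90*w - 36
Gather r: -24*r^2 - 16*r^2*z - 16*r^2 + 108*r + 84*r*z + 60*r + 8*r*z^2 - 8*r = r^2*(-16*z - 40) + r*(8*z^2 + 84*z + 160)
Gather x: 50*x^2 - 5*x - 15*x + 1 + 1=50*x^2 - 20*x + 2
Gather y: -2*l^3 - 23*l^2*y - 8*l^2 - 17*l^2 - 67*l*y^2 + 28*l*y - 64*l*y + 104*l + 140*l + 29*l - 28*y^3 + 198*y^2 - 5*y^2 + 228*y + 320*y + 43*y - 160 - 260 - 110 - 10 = -2*l^3 - 25*l^2 + 273*l - 28*y^3 + y^2*(193 - 67*l) + y*(-23*l^2 - 36*l + 591) - 540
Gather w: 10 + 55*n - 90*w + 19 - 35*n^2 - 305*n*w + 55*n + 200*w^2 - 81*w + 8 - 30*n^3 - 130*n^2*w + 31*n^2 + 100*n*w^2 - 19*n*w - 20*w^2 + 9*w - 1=-30*n^3 - 4*n^2 + 110*n + w^2*(100*n + 180) + w*(-130*n^2 - 324*n - 162) + 36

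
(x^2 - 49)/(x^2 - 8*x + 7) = (x + 7)/(x - 1)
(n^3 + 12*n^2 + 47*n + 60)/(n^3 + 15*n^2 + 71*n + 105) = (n + 4)/(n + 7)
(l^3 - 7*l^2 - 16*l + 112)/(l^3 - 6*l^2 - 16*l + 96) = (l - 7)/(l - 6)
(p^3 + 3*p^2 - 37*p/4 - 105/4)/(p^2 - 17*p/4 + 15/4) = (4*p^2 + 24*p + 35)/(4*p - 5)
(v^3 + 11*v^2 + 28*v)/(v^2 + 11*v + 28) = v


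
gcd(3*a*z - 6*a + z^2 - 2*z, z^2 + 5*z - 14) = z - 2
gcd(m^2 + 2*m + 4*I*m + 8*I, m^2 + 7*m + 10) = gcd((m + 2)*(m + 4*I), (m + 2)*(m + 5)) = m + 2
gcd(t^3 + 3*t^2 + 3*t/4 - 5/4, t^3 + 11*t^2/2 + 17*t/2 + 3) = 1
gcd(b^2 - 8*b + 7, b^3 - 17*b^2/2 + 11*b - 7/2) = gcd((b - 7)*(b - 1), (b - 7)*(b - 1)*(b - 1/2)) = b^2 - 8*b + 7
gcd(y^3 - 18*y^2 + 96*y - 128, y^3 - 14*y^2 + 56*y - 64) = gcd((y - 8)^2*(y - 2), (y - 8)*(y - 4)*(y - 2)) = y^2 - 10*y + 16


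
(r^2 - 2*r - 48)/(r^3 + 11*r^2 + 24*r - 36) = (r - 8)/(r^2 + 5*r - 6)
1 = 1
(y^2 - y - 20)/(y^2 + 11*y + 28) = (y - 5)/(y + 7)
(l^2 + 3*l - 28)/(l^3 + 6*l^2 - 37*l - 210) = (l - 4)/(l^2 - l - 30)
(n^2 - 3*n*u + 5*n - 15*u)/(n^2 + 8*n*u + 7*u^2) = (n^2 - 3*n*u + 5*n - 15*u)/(n^2 + 8*n*u + 7*u^2)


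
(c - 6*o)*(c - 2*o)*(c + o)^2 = c^4 - 6*c^3*o - 3*c^2*o^2 + 16*c*o^3 + 12*o^4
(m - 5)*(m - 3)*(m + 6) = m^3 - 2*m^2 - 33*m + 90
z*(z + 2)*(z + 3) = z^3 + 5*z^2 + 6*z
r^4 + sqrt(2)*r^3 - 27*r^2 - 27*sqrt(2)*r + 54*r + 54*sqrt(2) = (r - 3)^2*(r + 6)*(r + sqrt(2))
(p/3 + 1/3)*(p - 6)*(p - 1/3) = p^3/3 - 16*p^2/9 - 13*p/9 + 2/3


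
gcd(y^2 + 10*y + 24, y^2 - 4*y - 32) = y + 4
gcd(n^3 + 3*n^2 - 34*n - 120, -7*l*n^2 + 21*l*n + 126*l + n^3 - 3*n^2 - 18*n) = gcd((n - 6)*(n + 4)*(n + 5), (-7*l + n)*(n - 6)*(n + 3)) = n - 6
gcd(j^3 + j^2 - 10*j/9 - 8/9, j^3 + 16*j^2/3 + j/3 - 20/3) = j^2 + j/3 - 4/3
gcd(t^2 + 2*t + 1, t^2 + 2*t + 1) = t^2 + 2*t + 1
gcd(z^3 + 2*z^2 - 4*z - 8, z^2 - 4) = z^2 - 4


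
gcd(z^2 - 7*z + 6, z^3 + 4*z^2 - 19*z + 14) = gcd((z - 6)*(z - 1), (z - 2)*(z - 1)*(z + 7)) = z - 1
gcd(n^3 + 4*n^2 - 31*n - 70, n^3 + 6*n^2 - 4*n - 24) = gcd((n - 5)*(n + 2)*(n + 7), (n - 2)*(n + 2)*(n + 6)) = n + 2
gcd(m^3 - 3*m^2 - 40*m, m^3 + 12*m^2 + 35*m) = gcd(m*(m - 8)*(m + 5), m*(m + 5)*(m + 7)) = m^2 + 5*m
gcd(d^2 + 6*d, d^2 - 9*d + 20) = 1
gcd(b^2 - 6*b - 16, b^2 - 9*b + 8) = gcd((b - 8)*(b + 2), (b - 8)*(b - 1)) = b - 8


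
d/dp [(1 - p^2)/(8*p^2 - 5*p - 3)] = 5/(64*p^2 + 48*p + 9)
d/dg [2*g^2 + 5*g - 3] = 4*g + 5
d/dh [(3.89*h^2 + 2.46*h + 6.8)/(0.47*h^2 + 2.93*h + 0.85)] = (10.2415*h^2 + 0.221000000000002*h - 17.833)/(0.2209*h^4 + 2.7542*h^3 + 9.3839*h^2 + 4.981*h + 0.7225)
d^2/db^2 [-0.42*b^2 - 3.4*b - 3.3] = -0.840000000000000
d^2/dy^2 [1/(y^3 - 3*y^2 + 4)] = 6*(3*y^2*(y - 2)^2 + (1 - y)*(y^3 - 3*y^2 + 4))/(y^3 - 3*y^2 + 4)^3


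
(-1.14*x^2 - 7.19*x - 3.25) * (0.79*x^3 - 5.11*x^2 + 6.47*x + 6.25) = -0.9006*x^5 + 0.1453*x^4 + 26.7976*x^3 - 37.0368*x^2 - 65.965*x - 20.3125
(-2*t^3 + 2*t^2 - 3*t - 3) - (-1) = -2*t^3 + 2*t^2 - 3*t - 2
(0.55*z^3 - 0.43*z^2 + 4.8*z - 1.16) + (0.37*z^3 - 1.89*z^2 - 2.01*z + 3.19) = 0.92*z^3 - 2.32*z^2 + 2.79*z + 2.03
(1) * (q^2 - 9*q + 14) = q^2 - 9*q + 14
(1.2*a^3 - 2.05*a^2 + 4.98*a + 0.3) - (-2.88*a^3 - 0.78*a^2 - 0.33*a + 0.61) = 4.08*a^3 - 1.27*a^2 + 5.31*a - 0.31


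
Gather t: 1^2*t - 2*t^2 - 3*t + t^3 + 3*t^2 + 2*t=t^3 + t^2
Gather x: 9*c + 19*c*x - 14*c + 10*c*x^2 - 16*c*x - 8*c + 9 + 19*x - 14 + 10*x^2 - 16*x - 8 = -13*c + x^2*(10*c + 10) + x*(3*c + 3) - 13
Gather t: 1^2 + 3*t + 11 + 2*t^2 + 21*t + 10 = 2*t^2 + 24*t + 22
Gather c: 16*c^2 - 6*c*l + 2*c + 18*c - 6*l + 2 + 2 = 16*c^2 + c*(20 - 6*l) - 6*l + 4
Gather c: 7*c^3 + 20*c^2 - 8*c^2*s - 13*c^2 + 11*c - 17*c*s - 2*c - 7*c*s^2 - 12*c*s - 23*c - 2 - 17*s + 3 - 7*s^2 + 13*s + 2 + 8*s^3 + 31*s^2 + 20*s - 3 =7*c^3 + c^2*(7 - 8*s) + c*(-7*s^2 - 29*s - 14) + 8*s^3 + 24*s^2 + 16*s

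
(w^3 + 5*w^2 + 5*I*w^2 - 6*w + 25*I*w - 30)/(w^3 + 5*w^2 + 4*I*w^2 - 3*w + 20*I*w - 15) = (w + 2*I)/(w + I)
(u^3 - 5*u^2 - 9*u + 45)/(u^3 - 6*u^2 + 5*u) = (u^2 - 9)/(u*(u - 1))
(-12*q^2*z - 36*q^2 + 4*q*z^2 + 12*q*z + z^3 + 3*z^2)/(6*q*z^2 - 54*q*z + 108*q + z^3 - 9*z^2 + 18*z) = (-2*q*z - 6*q + z^2 + 3*z)/(z^2 - 9*z + 18)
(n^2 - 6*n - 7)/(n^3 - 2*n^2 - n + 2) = (n - 7)/(n^2 - 3*n + 2)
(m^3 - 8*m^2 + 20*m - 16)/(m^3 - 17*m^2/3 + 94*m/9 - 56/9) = 9*(m^2 - 6*m + 8)/(9*m^2 - 33*m + 28)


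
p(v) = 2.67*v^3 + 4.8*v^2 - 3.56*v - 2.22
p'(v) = 8.01*v^2 + 9.6*v - 3.56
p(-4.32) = -112.52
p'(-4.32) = 104.45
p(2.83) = 86.66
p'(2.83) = 87.76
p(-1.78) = 4.27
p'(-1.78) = 4.73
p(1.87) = 25.37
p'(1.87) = 42.40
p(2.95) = 97.60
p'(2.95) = 94.47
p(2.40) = 53.79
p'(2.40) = 65.62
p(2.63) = 70.19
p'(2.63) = 77.09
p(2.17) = 39.94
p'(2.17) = 54.99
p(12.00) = 5260.02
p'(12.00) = 1265.08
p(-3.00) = -20.43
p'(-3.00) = 39.73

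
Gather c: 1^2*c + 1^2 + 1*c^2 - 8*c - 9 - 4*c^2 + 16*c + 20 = -3*c^2 + 9*c + 12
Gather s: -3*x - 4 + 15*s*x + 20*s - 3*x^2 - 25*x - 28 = s*(15*x + 20) - 3*x^2 - 28*x - 32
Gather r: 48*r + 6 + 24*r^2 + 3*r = 24*r^2 + 51*r + 6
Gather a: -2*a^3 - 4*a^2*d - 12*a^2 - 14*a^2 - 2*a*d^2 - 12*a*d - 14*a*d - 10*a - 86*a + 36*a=-2*a^3 + a^2*(-4*d - 26) + a*(-2*d^2 - 26*d - 60)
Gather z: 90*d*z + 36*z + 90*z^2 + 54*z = 90*z^2 + z*(90*d + 90)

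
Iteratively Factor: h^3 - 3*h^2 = (h)*(h^2 - 3*h) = h*(h - 3)*(h)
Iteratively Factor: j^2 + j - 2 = (j - 1)*(j + 2)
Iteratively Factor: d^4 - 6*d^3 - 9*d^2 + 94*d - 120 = (d - 2)*(d^3 - 4*d^2 - 17*d + 60) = (d - 5)*(d - 2)*(d^2 + d - 12) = (d - 5)*(d - 2)*(d + 4)*(d - 3)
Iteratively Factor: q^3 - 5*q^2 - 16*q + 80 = (q - 4)*(q^2 - q - 20) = (q - 5)*(q - 4)*(q + 4)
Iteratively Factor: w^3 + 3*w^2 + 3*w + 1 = (w + 1)*(w^2 + 2*w + 1) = (w + 1)^2*(w + 1)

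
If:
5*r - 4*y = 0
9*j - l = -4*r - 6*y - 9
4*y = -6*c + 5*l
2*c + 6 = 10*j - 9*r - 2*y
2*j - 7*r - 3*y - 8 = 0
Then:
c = 670/447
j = 25/447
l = 476/447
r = -328/447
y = -410/447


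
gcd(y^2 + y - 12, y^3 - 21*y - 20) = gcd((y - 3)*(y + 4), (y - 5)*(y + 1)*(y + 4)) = y + 4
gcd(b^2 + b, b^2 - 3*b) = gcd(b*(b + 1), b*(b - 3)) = b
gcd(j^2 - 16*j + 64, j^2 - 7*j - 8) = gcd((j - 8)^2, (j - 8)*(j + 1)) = j - 8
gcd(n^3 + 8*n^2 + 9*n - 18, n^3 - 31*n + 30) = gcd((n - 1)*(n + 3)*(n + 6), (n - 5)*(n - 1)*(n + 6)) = n^2 + 5*n - 6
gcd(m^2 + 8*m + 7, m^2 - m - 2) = m + 1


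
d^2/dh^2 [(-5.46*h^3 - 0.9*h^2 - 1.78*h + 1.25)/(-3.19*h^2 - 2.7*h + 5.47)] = (1.13686837721616e-13*h^5 + 290.876672*h^3 - 465.92697*h^2 + 1101.969708*h + 44.58701)/(32.461759*h^6 + 82.42641*h^5 - 97.224501*h^4 - 262.99566*h^3 + 166.714113*h^2 + 242.35929*h - 163.667323)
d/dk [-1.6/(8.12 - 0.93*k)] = -1.488/(0.93*k - 8.12)^2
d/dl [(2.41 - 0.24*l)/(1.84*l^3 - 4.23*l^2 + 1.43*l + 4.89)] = (0.8832*l^3 - 14.3184*l^2 + 20.3886*l - 4.6199)/(3.3856*l^6 - 15.5664*l^5 + 23.1553*l^4 + 5.8974*l^3 - 39.3245*l^2 + 13.9854*l + 23.9121)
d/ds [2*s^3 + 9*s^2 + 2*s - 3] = 6*s^2 + 18*s + 2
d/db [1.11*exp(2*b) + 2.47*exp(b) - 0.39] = (2.22*exp(b) + 2.47)*exp(b)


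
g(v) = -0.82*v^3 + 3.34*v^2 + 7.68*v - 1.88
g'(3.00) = 5.58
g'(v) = -2.46*v^2 + 6.68*v + 7.68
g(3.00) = 29.08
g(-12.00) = 1803.88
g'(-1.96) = -14.86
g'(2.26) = 10.21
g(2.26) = 23.07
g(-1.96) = 2.07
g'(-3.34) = -42.07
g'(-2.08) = -16.86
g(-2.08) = 3.97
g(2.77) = 27.59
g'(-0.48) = 3.91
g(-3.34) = 40.28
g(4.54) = 25.10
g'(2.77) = 7.31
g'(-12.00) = -426.72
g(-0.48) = -4.71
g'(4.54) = -12.70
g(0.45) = 2.18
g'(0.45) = 10.19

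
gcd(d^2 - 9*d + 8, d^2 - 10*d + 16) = d - 8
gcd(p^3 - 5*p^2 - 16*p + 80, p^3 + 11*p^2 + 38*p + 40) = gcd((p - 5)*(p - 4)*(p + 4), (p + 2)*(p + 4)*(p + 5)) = p + 4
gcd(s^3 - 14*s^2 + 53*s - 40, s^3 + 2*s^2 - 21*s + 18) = s - 1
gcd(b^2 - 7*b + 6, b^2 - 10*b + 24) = b - 6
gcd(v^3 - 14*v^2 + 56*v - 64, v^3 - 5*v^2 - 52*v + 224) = v^2 - 12*v + 32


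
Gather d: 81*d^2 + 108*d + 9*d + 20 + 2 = 81*d^2 + 117*d + 22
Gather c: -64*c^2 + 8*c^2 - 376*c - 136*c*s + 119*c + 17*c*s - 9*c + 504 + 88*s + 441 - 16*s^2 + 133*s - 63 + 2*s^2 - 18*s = -56*c^2 + c*(-119*s - 266) - 14*s^2 + 203*s + 882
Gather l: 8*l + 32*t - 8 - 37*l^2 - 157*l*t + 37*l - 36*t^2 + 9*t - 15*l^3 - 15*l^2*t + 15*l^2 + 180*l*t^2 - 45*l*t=-15*l^3 + l^2*(-15*t - 22) + l*(180*t^2 - 202*t + 45) - 36*t^2 + 41*t - 8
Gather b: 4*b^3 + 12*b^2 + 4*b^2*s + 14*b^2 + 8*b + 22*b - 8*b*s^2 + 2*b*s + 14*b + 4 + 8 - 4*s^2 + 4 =4*b^3 + b^2*(4*s + 26) + b*(-8*s^2 + 2*s + 44) - 4*s^2 + 16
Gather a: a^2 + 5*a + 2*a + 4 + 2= a^2 + 7*a + 6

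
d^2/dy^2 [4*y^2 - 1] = 8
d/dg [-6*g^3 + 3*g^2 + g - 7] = -18*g^2 + 6*g + 1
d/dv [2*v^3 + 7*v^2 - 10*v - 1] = 6*v^2 + 14*v - 10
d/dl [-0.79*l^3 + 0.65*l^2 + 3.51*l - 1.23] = -2.37*l^2 + 1.3*l + 3.51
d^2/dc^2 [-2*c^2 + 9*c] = -4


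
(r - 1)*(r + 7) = r^2 + 6*r - 7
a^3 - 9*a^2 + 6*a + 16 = (a - 8)*(a - 2)*(a + 1)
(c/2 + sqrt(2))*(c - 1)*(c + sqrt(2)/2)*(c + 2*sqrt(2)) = c^4/2 - c^3/2 + 9*sqrt(2)*c^3/4 - 9*sqrt(2)*c^2/4 + 6*c^2 - 6*c + 2*sqrt(2)*c - 2*sqrt(2)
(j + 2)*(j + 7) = j^2 + 9*j + 14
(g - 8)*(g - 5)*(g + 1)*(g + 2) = g^4 - 10*g^3 + 3*g^2 + 94*g + 80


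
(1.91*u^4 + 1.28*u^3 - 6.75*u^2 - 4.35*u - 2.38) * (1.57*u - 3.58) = 2.9987*u^5 - 4.8282*u^4 - 15.1799*u^3 + 17.3355*u^2 + 11.8364*u + 8.5204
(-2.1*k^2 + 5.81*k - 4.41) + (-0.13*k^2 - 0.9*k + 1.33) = -2.23*k^2 + 4.91*k - 3.08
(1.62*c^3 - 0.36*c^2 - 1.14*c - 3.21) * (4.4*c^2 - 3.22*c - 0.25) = 7.128*c^5 - 6.8004*c^4 - 4.2618*c^3 - 10.3632*c^2 + 10.6212*c + 0.8025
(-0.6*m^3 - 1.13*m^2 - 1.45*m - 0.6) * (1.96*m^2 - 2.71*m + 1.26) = -1.176*m^5 - 0.5888*m^4 - 0.5357*m^3 + 1.3297*m^2 - 0.201*m - 0.756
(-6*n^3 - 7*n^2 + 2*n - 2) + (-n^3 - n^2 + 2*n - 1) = -7*n^3 - 8*n^2 + 4*n - 3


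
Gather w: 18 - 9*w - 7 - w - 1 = 10 - 10*w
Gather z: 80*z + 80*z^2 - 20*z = 80*z^2 + 60*z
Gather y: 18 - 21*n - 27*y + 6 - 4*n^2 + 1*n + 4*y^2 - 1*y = -4*n^2 - 20*n + 4*y^2 - 28*y + 24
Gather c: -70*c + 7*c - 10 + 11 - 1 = -63*c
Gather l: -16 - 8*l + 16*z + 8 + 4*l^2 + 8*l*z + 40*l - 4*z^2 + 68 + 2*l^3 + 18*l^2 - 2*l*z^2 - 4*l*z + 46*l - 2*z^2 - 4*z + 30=2*l^3 + 22*l^2 + l*(-2*z^2 + 4*z + 78) - 6*z^2 + 12*z + 90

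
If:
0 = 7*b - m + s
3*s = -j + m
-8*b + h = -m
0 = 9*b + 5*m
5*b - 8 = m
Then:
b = 20/17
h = 196/17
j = 492/17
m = -36/17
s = -176/17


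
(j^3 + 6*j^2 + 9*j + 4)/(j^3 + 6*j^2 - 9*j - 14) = (j^2 + 5*j + 4)/(j^2 + 5*j - 14)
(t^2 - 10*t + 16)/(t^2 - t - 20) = (-t^2 + 10*t - 16)/(-t^2 + t + 20)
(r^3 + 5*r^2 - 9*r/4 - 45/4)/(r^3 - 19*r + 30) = (r^2 - 9/4)/(r^2 - 5*r + 6)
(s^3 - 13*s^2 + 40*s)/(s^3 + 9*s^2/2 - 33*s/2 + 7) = 2*s*(s^2 - 13*s + 40)/(2*s^3 + 9*s^2 - 33*s + 14)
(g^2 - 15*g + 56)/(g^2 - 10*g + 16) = (g - 7)/(g - 2)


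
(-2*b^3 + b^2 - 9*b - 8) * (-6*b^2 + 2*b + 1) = 12*b^5 - 10*b^4 + 54*b^3 + 31*b^2 - 25*b - 8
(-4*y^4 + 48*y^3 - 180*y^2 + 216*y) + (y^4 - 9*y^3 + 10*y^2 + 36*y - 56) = -3*y^4 + 39*y^3 - 170*y^2 + 252*y - 56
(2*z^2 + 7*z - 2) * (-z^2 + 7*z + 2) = -2*z^4 + 7*z^3 + 55*z^2 - 4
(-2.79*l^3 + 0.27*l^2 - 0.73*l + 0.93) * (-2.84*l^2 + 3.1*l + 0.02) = 7.9236*l^5 - 9.4158*l^4 + 2.8544*l^3 - 4.8988*l^2 + 2.8684*l + 0.0186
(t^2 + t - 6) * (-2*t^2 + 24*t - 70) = -2*t^4 + 22*t^3 - 34*t^2 - 214*t + 420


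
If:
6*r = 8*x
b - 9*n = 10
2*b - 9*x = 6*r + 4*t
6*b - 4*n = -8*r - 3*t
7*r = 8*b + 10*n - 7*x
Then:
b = -2585/2599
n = -3175/2599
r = -4280/2599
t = 12350/2599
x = -3210/2599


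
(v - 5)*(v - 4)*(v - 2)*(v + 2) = v^4 - 9*v^3 + 16*v^2 + 36*v - 80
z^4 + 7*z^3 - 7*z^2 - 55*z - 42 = (z - 3)*(z + 1)*(z + 2)*(z + 7)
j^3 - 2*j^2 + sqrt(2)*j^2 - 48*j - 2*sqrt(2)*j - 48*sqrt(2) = (j - 8)*(j + 6)*(j + sqrt(2))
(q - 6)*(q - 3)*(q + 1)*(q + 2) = q^4 - 6*q^3 - 7*q^2 + 36*q + 36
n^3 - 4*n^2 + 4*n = n*(n - 2)^2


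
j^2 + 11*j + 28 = (j + 4)*(j + 7)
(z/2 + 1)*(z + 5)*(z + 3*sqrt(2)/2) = z^3/2 + 3*sqrt(2)*z^2/4 + 7*z^2/2 + 5*z + 21*sqrt(2)*z/4 + 15*sqrt(2)/2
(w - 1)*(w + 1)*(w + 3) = w^3 + 3*w^2 - w - 3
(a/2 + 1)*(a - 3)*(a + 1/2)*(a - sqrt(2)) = a^4/2 - sqrt(2)*a^3/2 - a^3/4 - 13*a^2/4 + sqrt(2)*a^2/4 - 3*a/2 + 13*sqrt(2)*a/4 + 3*sqrt(2)/2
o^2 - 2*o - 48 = (o - 8)*(o + 6)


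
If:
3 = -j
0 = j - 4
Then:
No Solution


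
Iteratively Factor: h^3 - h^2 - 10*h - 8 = (h + 2)*(h^2 - 3*h - 4) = (h + 1)*(h + 2)*(h - 4)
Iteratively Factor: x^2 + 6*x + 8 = (x + 2)*(x + 4)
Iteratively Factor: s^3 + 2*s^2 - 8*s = (s)*(s^2 + 2*s - 8) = s*(s + 4)*(s - 2)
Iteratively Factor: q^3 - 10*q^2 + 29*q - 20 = (q - 1)*(q^2 - 9*q + 20) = (q - 4)*(q - 1)*(q - 5)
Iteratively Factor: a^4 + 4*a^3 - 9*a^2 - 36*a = (a + 4)*(a^3 - 9*a) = (a + 3)*(a + 4)*(a^2 - 3*a) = (a - 3)*(a + 3)*(a + 4)*(a)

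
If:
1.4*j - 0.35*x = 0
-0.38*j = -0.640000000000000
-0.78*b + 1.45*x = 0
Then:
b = 12.52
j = 1.68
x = 6.74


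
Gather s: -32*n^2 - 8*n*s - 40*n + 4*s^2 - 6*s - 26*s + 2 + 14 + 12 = -32*n^2 - 40*n + 4*s^2 + s*(-8*n - 32) + 28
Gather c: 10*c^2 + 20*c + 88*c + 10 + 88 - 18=10*c^2 + 108*c + 80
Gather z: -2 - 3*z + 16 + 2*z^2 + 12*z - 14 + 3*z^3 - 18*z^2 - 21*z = 3*z^3 - 16*z^2 - 12*z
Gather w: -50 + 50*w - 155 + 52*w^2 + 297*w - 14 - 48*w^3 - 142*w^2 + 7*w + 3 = -48*w^3 - 90*w^2 + 354*w - 216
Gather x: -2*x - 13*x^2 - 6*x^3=-6*x^3 - 13*x^2 - 2*x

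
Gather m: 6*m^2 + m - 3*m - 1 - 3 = 6*m^2 - 2*m - 4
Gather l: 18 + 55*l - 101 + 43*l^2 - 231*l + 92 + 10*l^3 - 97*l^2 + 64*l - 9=10*l^3 - 54*l^2 - 112*l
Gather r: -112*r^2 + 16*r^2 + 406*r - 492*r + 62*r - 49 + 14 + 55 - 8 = -96*r^2 - 24*r + 12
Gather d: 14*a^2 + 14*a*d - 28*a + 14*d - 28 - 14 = 14*a^2 - 28*a + d*(14*a + 14) - 42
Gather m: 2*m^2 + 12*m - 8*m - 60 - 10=2*m^2 + 4*m - 70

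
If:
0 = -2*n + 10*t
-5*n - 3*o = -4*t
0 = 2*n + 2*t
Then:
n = 0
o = 0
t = 0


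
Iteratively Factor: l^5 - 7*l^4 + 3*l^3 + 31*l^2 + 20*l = (l + 1)*(l^4 - 8*l^3 + 11*l^2 + 20*l) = (l + 1)^2*(l^3 - 9*l^2 + 20*l) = l*(l + 1)^2*(l^2 - 9*l + 20) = l*(l - 4)*(l + 1)^2*(l - 5)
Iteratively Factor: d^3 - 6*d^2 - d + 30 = (d - 3)*(d^2 - 3*d - 10) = (d - 5)*(d - 3)*(d + 2)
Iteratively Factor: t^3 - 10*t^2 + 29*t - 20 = (t - 5)*(t^2 - 5*t + 4) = (t - 5)*(t - 4)*(t - 1)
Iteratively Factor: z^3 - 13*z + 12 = (z - 3)*(z^2 + 3*z - 4) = (z - 3)*(z - 1)*(z + 4)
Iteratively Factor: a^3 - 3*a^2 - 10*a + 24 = (a - 2)*(a^2 - a - 12) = (a - 2)*(a + 3)*(a - 4)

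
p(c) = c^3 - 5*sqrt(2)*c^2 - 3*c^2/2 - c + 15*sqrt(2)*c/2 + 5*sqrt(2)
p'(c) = 3*c^2 - 10*sqrt(2)*c - 3*c - 1 + 15*sqrt(2)/2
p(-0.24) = 4.26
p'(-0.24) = 13.89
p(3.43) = -20.46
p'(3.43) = -13.90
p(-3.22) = -146.12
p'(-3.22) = 95.91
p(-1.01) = -12.41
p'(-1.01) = 29.98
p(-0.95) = -10.65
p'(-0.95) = 28.60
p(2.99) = -14.10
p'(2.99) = -14.83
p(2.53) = -7.29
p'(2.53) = -14.56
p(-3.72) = -198.75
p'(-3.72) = 114.89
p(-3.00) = -125.89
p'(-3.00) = 88.03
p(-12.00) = -3070.44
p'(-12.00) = 647.31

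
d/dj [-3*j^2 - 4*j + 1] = -6*j - 4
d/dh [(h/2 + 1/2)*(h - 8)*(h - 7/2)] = 3*h^2/2 - 21*h/2 + 33/4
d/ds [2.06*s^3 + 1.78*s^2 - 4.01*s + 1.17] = 6.18*s^2 + 3.56*s - 4.01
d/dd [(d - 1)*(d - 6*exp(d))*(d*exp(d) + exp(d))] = (d^3 - 12*d^2*exp(d) + 3*d^2 - 12*d*exp(d) - d + 12*exp(d) - 1)*exp(d)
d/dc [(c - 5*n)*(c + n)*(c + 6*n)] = 3*c^2 + 4*c*n - 29*n^2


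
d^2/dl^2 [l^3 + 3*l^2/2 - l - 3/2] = 6*l + 3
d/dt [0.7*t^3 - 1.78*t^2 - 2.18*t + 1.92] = 2.1*t^2 - 3.56*t - 2.18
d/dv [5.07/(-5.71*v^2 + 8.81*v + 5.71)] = (57.8994*v - 44.6667)/(-5.71*v^2 + 8.81*v + 5.71)^2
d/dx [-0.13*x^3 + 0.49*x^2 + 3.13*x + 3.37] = -0.39*x^2 + 0.98*x + 3.13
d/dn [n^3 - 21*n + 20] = 3*n^2 - 21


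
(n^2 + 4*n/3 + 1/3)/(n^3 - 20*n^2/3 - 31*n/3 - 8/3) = 1/(n - 8)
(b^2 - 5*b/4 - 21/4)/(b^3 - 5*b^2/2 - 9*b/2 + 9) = (4*b + 7)/(2*(2*b^2 + b - 6))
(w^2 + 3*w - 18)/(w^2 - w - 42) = (w - 3)/(w - 7)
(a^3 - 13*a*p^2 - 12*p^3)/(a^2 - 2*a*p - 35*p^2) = (-a^3 + 13*a*p^2 + 12*p^3)/(-a^2 + 2*a*p + 35*p^2)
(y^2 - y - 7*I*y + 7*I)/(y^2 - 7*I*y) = (y - 1)/y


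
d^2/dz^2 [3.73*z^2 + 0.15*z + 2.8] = 7.46000000000000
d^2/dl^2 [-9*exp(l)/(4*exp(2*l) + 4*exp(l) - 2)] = 9*(-4*exp(4*l) + 4*exp(3*l) - 12*exp(2*l) - 2*exp(l) - 1)*exp(l)/(2*(8*exp(6*l) + 24*exp(5*l) + 12*exp(4*l) - 16*exp(3*l) - 6*exp(2*l) + 6*exp(l) - 1))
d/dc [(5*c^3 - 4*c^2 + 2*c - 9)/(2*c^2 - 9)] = (10*c^4 - 139*c^2 + 108*c - 18)/(4*c^4 - 36*c^2 + 81)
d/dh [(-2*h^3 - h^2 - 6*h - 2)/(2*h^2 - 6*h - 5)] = 2*(-2*h^4 + 12*h^3 + 24*h^2 + 9*h + 9)/(4*h^4 - 24*h^3 + 16*h^2 + 60*h + 25)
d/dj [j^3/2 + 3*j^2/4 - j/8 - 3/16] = 3*j^2/2 + 3*j/2 - 1/8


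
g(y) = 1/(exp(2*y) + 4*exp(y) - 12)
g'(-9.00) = 0.00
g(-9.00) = -0.08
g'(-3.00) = 0.00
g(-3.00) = -0.08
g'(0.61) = -9.03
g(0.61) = -0.80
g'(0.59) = -5.87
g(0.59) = -0.65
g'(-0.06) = -0.10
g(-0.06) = -0.14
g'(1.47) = -0.09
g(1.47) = 0.04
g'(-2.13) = -0.00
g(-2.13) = -0.09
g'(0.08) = -0.16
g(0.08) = -0.15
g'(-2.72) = -0.00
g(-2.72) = -0.09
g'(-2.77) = -0.00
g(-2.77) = -0.09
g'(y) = (-2*exp(2*y) - 4*exp(y))/(exp(2*y) + 4*exp(y) - 12)^2 = 2*(-exp(y) - 2)*exp(y)/(exp(2*y) + 4*exp(y) - 12)^2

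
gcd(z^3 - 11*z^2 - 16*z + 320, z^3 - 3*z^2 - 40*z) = z^2 - 3*z - 40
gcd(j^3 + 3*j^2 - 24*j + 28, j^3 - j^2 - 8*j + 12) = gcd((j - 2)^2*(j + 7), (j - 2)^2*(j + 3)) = j^2 - 4*j + 4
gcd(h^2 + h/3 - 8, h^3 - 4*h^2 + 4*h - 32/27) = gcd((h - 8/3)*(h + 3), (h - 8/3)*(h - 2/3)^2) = h - 8/3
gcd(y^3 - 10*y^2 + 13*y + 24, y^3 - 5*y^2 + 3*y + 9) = y^2 - 2*y - 3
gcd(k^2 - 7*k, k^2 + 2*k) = k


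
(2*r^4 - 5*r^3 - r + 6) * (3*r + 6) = 6*r^5 - 3*r^4 - 30*r^3 - 3*r^2 + 12*r + 36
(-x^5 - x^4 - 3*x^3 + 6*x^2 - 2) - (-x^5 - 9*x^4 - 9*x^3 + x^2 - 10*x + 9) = 8*x^4 + 6*x^3 + 5*x^2 + 10*x - 11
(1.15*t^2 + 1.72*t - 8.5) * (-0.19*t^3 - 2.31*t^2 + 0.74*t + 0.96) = -0.2185*t^5 - 2.9833*t^4 - 1.5072*t^3 + 22.0118*t^2 - 4.6388*t - 8.16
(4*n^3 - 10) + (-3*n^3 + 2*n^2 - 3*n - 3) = n^3 + 2*n^2 - 3*n - 13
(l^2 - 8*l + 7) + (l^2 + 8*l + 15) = 2*l^2 + 22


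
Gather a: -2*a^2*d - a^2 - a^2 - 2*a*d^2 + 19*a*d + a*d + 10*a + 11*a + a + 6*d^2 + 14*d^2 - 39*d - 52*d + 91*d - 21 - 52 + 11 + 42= a^2*(-2*d - 2) + a*(-2*d^2 + 20*d + 22) + 20*d^2 - 20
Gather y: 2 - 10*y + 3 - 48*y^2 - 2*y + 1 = -48*y^2 - 12*y + 6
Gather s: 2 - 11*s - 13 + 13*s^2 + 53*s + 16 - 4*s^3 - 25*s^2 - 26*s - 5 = -4*s^3 - 12*s^2 + 16*s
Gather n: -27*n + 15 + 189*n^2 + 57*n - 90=189*n^2 + 30*n - 75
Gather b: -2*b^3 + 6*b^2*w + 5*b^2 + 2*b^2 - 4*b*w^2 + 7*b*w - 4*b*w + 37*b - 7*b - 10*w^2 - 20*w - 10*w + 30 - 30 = -2*b^3 + b^2*(6*w + 7) + b*(-4*w^2 + 3*w + 30) - 10*w^2 - 30*w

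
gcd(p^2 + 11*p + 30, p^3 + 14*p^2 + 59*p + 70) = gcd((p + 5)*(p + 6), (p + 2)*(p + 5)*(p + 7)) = p + 5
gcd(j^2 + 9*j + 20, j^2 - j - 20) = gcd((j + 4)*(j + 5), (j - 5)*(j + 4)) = j + 4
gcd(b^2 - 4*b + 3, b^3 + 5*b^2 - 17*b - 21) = b - 3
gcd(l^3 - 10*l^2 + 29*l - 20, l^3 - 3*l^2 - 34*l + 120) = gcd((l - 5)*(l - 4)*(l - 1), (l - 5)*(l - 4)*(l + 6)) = l^2 - 9*l + 20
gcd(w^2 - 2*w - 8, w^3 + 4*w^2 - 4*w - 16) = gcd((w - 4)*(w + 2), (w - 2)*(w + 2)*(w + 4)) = w + 2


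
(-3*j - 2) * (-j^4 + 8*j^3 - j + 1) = 3*j^5 - 22*j^4 - 16*j^3 + 3*j^2 - j - 2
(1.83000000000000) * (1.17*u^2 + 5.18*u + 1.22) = 2.1411*u^2 + 9.4794*u + 2.2326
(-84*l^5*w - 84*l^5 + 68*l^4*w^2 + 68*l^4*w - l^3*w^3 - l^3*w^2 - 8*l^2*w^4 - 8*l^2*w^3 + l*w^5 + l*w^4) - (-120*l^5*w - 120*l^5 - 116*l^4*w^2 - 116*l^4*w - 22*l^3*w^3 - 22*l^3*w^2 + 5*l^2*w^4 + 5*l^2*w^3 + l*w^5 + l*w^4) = 36*l^5*w + 36*l^5 + 184*l^4*w^2 + 184*l^4*w + 21*l^3*w^3 + 21*l^3*w^2 - 13*l^2*w^4 - 13*l^2*w^3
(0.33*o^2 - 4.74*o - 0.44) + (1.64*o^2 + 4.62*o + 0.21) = 1.97*o^2 - 0.12*o - 0.23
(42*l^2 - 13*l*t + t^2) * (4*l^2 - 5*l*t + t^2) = 168*l^4 - 262*l^3*t + 111*l^2*t^2 - 18*l*t^3 + t^4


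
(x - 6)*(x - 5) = x^2 - 11*x + 30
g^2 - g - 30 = (g - 6)*(g + 5)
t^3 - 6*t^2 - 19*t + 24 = (t - 8)*(t - 1)*(t + 3)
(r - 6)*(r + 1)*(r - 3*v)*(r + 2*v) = r^4 - r^3*v - 5*r^3 - 6*r^2*v^2 + 5*r^2*v - 6*r^2 + 30*r*v^2 + 6*r*v + 36*v^2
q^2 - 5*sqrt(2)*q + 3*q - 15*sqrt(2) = (q + 3)*(q - 5*sqrt(2))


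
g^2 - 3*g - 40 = (g - 8)*(g + 5)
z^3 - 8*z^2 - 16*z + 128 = (z - 8)*(z - 4)*(z + 4)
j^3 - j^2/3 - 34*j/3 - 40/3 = (j - 4)*(j + 5/3)*(j + 2)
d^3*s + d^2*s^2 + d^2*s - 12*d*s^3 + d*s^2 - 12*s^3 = (d - 3*s)*(d + 4*s)*(d*s + s)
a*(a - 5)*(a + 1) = a^3 - 4*a^2 - 5*a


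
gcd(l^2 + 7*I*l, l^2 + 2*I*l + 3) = 1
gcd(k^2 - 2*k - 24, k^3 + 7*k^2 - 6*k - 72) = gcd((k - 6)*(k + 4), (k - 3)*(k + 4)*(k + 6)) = k + 4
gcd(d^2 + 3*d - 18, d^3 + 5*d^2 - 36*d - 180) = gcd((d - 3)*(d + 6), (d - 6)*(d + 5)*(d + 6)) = d + 6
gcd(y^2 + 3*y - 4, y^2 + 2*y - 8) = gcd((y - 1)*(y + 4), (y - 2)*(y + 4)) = y + 4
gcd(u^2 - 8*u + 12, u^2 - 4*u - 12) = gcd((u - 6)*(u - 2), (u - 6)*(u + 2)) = u - 6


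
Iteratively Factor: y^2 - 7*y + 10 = (y - 2)*(y - 5)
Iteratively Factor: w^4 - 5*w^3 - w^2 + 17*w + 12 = (w + 1)*(w^3 - 6*w^2 + 5*w + 12) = (w + 1)^2*(w^2 - 7*w + 12) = (w - 4)*(w + 1)^2*(w - 3)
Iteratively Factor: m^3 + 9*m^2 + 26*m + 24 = (m + 4)*(m^2 + 5*m + 6) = (m + 3)*(m + 4)*(m + 2)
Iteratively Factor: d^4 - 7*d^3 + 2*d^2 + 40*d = (d - 5)*(d^3 - 2*d^2 - 8*d) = (d - 5)*(d + 2)*(d^2 - 4*d) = d*(d - 5)*(d + 2)*(d - 4)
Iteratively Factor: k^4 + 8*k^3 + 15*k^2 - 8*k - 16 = (k + 4)*(k^3 + 4*k^2 - k - 4) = (k + 4)^2*(k^2 - 1) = (k + 1)*(k + 4)^2*(k - 1)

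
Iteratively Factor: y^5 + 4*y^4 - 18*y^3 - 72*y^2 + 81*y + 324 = (y + 4)*(y^4 - 18*y^2 + 81) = (y - 3)*(y + 4)*(y^3 + 3*y^2 - 9*y - 27) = (y - 3)*(y + 3)*(y + 4)*(y^2 - 9) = (y - 3)*(y + 3)^2*(y + 4)*(y - 3)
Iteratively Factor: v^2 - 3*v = (v - 3)*(v)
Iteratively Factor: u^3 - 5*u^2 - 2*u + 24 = (u + 2)*(u^2 - 7*u + 12) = (u - 4)*(u + 2)*(u - 3)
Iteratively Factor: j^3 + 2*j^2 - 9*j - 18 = (j - 3)*(j^2 + 5*j + 6) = (j - 3)*(j + 2)*(j + 3)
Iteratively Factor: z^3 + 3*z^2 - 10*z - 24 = (z - 3)*(z^2 + 6*z + 8) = (z - 3)*(z + 2)*(z + 4)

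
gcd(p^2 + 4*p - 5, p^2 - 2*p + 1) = p - 1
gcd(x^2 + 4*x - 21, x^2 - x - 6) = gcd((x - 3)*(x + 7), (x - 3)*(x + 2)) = x - 3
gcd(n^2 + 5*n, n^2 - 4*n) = n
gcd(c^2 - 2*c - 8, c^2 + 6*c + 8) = c + 2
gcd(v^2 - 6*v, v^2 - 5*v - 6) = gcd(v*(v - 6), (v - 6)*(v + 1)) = v - 6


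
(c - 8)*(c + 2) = c^2 - 6*c - 16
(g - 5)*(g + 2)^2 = g^3 - g^2 - 16*g - 20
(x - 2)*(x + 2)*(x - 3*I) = x^3 - 3*I*x^2 - 4*x + 12*I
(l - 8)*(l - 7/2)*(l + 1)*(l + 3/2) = l^4 - 9*l^3 + 3*l^2/4 + 211*l/4 + 42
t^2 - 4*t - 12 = (t - 6)*(t + 2)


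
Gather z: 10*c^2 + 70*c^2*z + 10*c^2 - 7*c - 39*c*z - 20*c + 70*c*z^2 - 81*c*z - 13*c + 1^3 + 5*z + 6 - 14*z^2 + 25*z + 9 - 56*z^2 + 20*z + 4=20*c^2 - 40*c + z^2*(70*c - 70) + z*(70*c^2 - 120*c + 50) + 20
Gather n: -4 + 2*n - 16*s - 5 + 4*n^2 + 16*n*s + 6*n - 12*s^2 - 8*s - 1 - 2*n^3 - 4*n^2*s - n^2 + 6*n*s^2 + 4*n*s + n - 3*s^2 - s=-2*n^3 + n^2*(3 - 4*s) + n*(6*s^2 + 20*s + 9) - 15*s^2 - 25*s - 10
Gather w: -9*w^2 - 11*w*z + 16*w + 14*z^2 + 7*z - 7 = -9*w^2 + w*(16 - 11*z) + 14*z^2 + 7*z - 7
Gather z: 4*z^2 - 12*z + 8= 4*z^2 - 12*z + 8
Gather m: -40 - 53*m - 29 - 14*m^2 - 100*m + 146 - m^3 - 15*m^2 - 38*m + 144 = -m^3 - 29*m^2 - 191*m + 221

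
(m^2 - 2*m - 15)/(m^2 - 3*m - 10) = (m + 3)/(m + 2)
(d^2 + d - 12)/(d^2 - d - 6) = (d + 4)/(d + 2)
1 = 1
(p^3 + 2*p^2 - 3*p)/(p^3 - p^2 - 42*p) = (-p^2 - 2*p + 3)/(-p^2 + p + 42)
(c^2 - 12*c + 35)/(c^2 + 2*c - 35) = (c - 7)/(c + 7)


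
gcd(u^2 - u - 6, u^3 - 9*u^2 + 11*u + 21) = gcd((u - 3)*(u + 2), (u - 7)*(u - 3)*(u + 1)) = u - 3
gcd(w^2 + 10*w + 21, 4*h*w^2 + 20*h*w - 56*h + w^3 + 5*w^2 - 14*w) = w + 7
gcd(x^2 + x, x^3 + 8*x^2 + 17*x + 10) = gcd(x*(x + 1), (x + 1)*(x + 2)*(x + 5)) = x + 1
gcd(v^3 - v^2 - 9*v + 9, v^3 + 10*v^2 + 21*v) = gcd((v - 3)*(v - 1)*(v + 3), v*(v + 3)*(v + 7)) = v + 3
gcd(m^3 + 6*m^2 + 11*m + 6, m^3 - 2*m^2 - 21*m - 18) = m^2 + 4*m + 3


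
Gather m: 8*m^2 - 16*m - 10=8*m^2 - 16*m - 10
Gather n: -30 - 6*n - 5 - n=-7*n - 35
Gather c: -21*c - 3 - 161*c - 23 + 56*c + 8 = -126*c - 18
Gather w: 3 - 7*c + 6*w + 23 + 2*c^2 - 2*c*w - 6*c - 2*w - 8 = 2*c^2 - 13*c + w*(4 - 2*c) + 18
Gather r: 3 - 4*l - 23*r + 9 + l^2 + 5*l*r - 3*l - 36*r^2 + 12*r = l^2 - 7*l - 36*r^2 + r*(5*l - 11) + 12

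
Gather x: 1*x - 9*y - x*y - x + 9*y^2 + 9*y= -x*y + 9*y^2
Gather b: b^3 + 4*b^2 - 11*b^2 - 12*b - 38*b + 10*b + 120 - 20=b^3 - 7*b^2 - 40*b + 100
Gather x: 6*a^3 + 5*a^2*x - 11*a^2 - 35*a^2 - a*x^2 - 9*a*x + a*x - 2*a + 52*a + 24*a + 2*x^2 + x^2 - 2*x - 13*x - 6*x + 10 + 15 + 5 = 6*a^3 - 46*a^2 + 74*a + x^2*(3 - a) + x*(5*a^2 - 8*a - 21) + 30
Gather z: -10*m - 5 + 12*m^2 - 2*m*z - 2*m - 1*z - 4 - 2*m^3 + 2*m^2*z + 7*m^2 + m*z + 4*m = -2*m^3 + 19*m^2 - 8*m + z*(2*m^2 - m - 1) - 9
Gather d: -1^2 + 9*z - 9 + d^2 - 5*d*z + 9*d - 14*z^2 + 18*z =d^2 + d*(9 - 5*z) - 14*z^2 + 27*z - 10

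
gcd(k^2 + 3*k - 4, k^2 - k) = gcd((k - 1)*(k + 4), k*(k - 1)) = k - 1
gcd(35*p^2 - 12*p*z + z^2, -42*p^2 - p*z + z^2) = -7*p + z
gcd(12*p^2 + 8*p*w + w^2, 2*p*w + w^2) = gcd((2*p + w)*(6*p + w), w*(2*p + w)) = 2*p + w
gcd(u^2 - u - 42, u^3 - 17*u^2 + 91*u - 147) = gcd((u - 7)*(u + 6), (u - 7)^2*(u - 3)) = u - 7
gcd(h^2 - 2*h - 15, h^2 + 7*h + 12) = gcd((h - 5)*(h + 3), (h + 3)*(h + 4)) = h + 3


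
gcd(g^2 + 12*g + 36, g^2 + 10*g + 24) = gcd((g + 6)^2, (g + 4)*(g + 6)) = g + 6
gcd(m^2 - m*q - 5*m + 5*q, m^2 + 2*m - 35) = m - 5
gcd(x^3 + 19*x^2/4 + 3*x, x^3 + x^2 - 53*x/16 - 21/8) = x + 3/4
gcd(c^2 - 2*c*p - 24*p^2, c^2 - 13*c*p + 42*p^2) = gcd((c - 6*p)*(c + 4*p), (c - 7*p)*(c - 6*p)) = -c + 6*p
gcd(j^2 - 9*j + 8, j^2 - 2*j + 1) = j - 1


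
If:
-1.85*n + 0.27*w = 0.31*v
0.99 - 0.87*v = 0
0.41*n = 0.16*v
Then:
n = 0.44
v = 1.14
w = 4.35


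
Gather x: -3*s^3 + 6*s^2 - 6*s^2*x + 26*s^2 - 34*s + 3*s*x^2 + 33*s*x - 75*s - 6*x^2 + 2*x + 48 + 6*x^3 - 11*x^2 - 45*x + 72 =-3*s^3 + 32*s^2 - 109*s + 6*x^3 + x^2*(3*s - 17) + x*(-6*s^2 + 33*s - 43) + 120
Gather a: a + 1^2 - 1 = a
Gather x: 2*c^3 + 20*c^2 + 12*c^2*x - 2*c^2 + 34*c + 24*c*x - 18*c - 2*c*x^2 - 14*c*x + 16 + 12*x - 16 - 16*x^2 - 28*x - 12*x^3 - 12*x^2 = 2*c^3 + 18*c^2 + 16*c - 12*x^3 + x^2*(-2*c - 28) + x*(12*c^2 + 10*c - 16)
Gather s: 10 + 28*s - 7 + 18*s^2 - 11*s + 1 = 18*s^2 + 17*s + 4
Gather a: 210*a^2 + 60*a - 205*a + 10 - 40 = 210*a^2 - 145*a - 30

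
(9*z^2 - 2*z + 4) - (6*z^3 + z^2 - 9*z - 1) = -6*z^3 + 8*z^2 + 7*z + 5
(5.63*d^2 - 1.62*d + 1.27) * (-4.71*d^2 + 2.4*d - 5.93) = -26.5173*d^4 + 21.1422*d^3 - 43.2556*d^2 + 12.6546*d - 7.5311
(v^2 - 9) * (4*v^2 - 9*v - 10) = 4*v^4 - 9*v^3 - 46*v^2 + 81*v + 90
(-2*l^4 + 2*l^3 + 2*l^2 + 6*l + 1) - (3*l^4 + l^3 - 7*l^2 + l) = -5*l^4 + l^3 + 9*l^2 + 5*l + 1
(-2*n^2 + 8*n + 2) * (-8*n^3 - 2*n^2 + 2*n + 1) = 16*n^5 - 60*n^4 - 36*n^3 + 10*n^2 + 12*n + 2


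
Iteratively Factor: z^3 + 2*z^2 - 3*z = (z)*(z^2 + 2*z - 3) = z*(z + 3)*(z - 1)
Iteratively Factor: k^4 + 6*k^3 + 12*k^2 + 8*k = (k + 2)*(k^3 + 4*k^2 + 4*k) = (k + 2)^2*(k^2 + 2*k) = (k + 2)^3*(k)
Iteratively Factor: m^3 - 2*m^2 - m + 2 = (m + 1)*(m^2 - 3*m + 2) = (m - 2)*(m + 1)*(m - 1)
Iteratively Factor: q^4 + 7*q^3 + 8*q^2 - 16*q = (q)*(q^3 + 7*q^2 + 8*q - 16) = q*(q + 4)*(q^2 + 3*q - 4) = q*(q + 4)^2*(q - 1)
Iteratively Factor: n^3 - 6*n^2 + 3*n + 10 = (n + 1)*(n^2 - 7*n + 10) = (n - 2)*(n + 1)*(n - 5)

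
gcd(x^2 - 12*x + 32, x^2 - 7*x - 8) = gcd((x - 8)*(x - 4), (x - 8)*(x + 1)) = x - 8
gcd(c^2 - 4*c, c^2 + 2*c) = c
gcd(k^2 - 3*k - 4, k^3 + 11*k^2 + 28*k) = 1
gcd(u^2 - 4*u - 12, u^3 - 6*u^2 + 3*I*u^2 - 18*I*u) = u - 6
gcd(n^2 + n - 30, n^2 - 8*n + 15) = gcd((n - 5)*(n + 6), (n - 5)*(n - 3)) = n - 5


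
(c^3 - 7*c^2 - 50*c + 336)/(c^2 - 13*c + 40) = (c^2 + c - 42)/(c - 5)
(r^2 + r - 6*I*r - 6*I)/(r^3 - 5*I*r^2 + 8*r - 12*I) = (r + 1)/(r^2 + I*r + 2)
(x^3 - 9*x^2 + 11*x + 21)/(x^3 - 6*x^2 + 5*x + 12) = (x - 7)/(x - 4)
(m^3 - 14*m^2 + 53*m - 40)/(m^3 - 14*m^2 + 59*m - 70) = (m^2 - 9*m + 8)/(m^2 - 9*m + 14)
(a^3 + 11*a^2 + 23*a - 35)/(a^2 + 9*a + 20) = (a^2 + 6*a - 7)/(a + 4)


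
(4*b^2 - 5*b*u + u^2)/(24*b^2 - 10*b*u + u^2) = (-b + u)/(-6*b + u)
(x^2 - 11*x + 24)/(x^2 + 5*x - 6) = (x^2 - 11*x + 24)/(x^2 + 5*x - 6)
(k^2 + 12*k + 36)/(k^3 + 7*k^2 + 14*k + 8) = (k^2 + 12*k + 36)/(k^3 + 7*k^2 + 14*k + 8)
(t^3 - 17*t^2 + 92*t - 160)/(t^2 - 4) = (t^3 - 17*t^2 + 92*t - 160)/(t^2 - 4)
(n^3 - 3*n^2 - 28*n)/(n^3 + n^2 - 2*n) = (n^2 - 3*n - 28)/(n^2 + n - 2)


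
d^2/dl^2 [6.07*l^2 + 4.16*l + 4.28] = 12.1400000000000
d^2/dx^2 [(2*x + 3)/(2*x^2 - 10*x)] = (x*(7 - 6*x)*(x - 5) + (2*x - 5)^2*(2*x + 3))/(x^3*(x - 5)^3)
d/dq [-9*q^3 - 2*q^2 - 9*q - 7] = -27*q^2 - 4*q - 9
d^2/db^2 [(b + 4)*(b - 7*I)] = 2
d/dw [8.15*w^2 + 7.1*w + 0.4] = 16.3*w + 7.1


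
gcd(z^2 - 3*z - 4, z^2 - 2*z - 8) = z - 4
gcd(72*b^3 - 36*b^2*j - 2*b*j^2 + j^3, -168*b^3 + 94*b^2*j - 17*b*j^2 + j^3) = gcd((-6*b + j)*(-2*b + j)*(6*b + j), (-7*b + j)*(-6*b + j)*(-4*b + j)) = 6*b - j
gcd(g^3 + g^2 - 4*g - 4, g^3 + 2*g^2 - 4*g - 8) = g^2 - 4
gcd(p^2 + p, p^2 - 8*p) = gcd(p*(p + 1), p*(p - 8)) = p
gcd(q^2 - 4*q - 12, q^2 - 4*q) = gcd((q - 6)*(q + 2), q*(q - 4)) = 1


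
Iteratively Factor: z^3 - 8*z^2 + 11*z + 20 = (z - 4)*(z^2 - 4*z - 5) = (z - 5)*(z - 4)*(z + 1)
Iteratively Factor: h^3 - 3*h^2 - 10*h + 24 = (h - 4)*(h^2 + h - 6) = (h - 4)*(h + 3)*(h - 2)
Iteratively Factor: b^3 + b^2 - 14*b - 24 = (b + 3)*(b^2 - 2*b - 8) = (b + 2)*(b + 3)*(b - 4)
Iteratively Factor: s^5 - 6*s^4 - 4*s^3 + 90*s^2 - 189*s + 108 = (s - 3)*(s^4 - 3*s^3 - 13*s^2 + 51*s - 36) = (s - 3)^2*(s^3 - 13*s + 12) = (s - 3)^2*(s - 1)*(s^2 + s - 12) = (s - 3)^3*(s - 1)*(s + 4)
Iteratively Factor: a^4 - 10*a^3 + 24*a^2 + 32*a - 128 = (a - 4)*(a^3 - 6*a^2 + 32) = (a - 4)^2*(a^2 - 2*a - 8) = (a - 4)^2*(a + 2)*(a - 4)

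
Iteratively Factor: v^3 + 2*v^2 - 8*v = (v)*(v^2 + 2*v - 8) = v*(v - 2)*(v + 4)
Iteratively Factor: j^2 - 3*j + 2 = (j - 2)*(j - 1)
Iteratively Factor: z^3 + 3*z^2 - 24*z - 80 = (z + 4)*(z^2 - z - 20) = (z - 5)*(z + 4)*(z + 4)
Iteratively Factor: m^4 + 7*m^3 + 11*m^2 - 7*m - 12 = (m + 3)*(m^3 + 4*m^2 - m - 4) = (m + 1)*(m + 3)*(m^2 + 3*m - 4) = (m - 1)*(m + 1)*(m + 3)*(m + 4)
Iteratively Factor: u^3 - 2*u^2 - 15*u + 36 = (u + 4)*(u^2 - 6*u + 9) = (u - 3)*(u + 4)*(u - 3)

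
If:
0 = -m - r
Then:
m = -r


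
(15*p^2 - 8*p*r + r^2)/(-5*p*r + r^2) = (-3*p + r)/r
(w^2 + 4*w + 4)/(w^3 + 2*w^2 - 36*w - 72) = (w + 2)/(w^2 - 36)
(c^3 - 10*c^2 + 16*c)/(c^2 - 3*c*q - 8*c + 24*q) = c*(2 - c)/(-c + 3*q)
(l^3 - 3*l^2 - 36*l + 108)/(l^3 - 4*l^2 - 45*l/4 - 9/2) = 4*(l^2 + 3*l - 18)/(4*l^2 + 8*l + 3)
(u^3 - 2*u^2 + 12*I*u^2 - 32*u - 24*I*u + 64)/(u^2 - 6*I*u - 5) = (u^3 + u^2*(-2 + 12*I) + u*(-32 - 24*I) + 64)/(u^2 - 6*I*u - 5)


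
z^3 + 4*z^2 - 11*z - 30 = (z - 3)*(z + 2)*(z + 5)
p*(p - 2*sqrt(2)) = p^2 - 2*sqrt(2)*p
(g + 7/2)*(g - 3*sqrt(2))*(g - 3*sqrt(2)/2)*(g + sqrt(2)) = g^4 - 7*sqrt(2)*g^3/2 + 7*g^3/2 - 49*sqrt(2)*g^2/4 + 9*sqrt(2)*g + 63*sqrt(2)/2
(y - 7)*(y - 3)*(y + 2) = y^3 - 8*y^2 + y + 42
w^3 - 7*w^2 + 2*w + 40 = (w - 5)*(w - 4)*(w + 2)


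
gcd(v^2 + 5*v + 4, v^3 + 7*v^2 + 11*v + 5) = v + 1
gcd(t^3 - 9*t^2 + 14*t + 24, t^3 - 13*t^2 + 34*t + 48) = t^2 - 5*t - 6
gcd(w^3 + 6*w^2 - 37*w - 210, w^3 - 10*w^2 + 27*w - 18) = w - 6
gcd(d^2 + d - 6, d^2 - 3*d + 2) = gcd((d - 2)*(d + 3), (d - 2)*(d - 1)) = d - 2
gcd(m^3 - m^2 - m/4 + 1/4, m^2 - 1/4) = m^2 - 1/4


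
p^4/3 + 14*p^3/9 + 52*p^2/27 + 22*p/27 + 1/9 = (p/3 + 1)*(p + 1/3)^2*(p + 1)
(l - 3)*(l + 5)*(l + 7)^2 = l^4 + 16*l^3 + 62*l^2 - 112*l - 735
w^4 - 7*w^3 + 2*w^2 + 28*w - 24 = (w - 6)*(w - 2)*(w - 1)*(w + 2)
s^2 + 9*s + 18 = (s + 3)*(s + 6)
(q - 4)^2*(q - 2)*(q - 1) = q^4 - 11*q^3 + 42*q^2 - 64*q + 32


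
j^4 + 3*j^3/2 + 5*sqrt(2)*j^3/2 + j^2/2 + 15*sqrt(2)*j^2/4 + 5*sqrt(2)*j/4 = j*(j + 1/2)*(j + 1)*(j + 5*sqrt(2)/2)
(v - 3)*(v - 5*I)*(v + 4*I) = v^3 - 3*v^2 - I*v^2 + 20*v + 3*I*v - 60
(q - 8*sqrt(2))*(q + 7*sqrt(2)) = q^2 - sqrt(2)*q - 112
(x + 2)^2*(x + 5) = x^3 + 9*x^2 + 24*x + 20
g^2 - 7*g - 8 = (g - 8)*(g + 1)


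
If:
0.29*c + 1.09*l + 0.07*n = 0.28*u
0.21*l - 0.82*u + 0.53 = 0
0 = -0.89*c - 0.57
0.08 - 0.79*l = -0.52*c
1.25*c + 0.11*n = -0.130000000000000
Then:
No Solution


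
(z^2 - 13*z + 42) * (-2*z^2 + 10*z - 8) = -2*z^4 + 36*z^3 - 222*z^2 + 524*z - 336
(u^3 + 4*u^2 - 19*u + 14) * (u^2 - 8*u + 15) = u^5 - 4*u^4 - 36*u^3 + 226*u^2 - 397*u + 210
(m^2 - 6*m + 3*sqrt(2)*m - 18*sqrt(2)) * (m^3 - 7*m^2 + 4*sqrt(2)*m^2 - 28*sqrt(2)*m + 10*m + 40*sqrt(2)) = m^5 - 13*m^4 + 7*sqrt(2)*m^4 - 91*sqrt(2)*m^3 + 76*m^3 - 372*m^2 + 364*sqrt(2)*m^2 - 420*sqrt(2)*m + 1248*m - 1440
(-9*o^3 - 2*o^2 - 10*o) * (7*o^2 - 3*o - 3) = -63*o^5 + 13*o^4 - 37*o^3 + 36*o^2 + 30*o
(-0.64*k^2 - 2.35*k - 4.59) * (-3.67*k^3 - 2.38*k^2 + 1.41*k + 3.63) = 2.3488*k^5 + 10.1477*k^4 + 21.5359*k^3 + 5.2875*k^2 - 15.0024*k - 16.6617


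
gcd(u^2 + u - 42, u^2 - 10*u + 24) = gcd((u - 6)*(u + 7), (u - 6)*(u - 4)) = u - 6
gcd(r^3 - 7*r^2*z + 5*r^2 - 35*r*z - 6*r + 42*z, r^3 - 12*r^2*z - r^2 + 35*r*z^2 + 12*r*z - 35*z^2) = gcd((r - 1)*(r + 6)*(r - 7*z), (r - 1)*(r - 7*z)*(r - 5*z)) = -r^2 + 7*r*z + r - 7*z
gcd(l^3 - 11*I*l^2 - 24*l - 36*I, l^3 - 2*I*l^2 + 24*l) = l - 6*I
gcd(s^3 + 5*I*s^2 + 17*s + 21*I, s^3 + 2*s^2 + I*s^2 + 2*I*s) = s + I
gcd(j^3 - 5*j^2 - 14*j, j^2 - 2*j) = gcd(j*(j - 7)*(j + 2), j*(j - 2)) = j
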